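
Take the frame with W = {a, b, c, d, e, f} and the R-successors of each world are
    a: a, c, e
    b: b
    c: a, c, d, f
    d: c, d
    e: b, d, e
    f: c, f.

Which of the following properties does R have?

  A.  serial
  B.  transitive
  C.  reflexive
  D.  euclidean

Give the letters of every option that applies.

(A) serial: every world has an R-successor.
(B) not transitive: a R c and c R d but not a R d.
(C) reflexive: each world relates to itself.
(D) not euclidean: a R c and a R e but not c R e.

A, C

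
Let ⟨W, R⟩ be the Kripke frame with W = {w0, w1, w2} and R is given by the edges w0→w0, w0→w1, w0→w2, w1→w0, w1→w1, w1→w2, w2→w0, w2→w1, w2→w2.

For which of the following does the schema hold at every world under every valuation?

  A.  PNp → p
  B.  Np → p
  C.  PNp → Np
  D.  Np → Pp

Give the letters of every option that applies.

A, B, C, D

R is reflexive: each world relates to itself.
R is symmetric: every R-edge is matched by its reverse.
R is euclidean: any two R-successors of the same world are R-related.
R is serial: every world has an R-successor.
(A) PNp → p is the dual of axiom B; it is valid on a frame exactly when R is symmetric. R is symmetric, so valid.
(B) Np → p (axiom T) characterises the reflexive frames. R is reflexive — valid.
(C) the dual of axiom 5: valid iff R is euclidean. R is euclidean — valid.
(D) Np → Pp is axiom D, which corresponds to seriality. R is serial — valid.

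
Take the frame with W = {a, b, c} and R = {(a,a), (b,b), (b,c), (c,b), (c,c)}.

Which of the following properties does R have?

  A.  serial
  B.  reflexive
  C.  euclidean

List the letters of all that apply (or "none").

A, B, C

(A) serial: every world has an R-successor.
(B) reflexive: each world relates to itself.
(C) euclidean: any two R-successors of the same world are R-related.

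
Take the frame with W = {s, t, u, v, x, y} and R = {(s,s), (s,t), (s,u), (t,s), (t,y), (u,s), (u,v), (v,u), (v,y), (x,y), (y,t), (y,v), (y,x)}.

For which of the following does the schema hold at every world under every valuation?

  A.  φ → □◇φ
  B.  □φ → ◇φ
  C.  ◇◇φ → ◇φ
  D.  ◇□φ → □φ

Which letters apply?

R is symmetric: every R-edge is matched by its reverse.
R is not transitive: s R t and t R y but not s R y.
R is not euclidean: s R t and s R u but not t R u.
R is serial: every world has an R-successor.
(A) φ → □◇φ is axiom B, which corresponds to symmetry. R is symmetric — valid.
(B) axiom D: valid iff R is serial. R is serial — valid.
(C) the dual of axiom 4: valid iff R is transitive. R is not transitive — not valid.
(D) the dual of axiom 5: valid iff R is euclidean. R is not euclidean — not valid.

A, B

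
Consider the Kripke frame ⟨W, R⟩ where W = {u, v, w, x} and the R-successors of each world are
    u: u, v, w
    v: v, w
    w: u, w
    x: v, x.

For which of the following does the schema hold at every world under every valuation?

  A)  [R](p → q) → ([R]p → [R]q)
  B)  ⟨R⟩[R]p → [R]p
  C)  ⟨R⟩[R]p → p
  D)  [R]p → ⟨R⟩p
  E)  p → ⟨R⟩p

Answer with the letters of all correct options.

A, D, E

R is reflexive: each world relates to itself.
R is not symmetric: u R v but not v R u.
R is not euclidean: u R v and u R u but not v R u.
R is serial: every world has an R-successor.
(A) [R](p → q) → ([R]p → [R]q) is the K axiom; it holds on all frames — valid.
(B) the dual of axiom 5: valid iff R is euclidean. R is not euclidean — not valid.
(C) ⟨R⟩[R]p → p (the dual of axiom B) characterises the symmetric frames. R is not symmetric — not valid.
(D) [R]p → ⟨R⟩p (axiom D) characterises the serial frames. R is serial — valid.
(E) p → ⟨R⟩p is the dual of axiom T; it is valid on a frame exactly when R is reflexive. R is reflexive, so valid.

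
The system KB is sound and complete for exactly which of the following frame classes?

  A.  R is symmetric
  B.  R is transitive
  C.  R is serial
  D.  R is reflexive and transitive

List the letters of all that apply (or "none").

A

(A) KB is sound and complete for exactly this class.
(B) this class determines K4, not KB.
(C) this class determines D, not KB.
(D) this class determines S4, not KB.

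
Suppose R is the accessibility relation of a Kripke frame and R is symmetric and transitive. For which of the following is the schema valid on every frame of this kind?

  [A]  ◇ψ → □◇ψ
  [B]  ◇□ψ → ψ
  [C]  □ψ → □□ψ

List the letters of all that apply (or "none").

A symmetric transitive relation is euclidean (uRv and uRw give vRu by symmetry, then vRw by transitivity).
(A) axiom 5: valid iff R is euclidean. Every such R is euclidean — valid.
(B) the dual of axiom B: valid iff R is symmetric. Every such R is symmetric — valid.
(C) □ψ → □□ψ is axiom 4; it is valid on a frame exactly when R is transitive. Every such R is transitive, so valid.

A, B, C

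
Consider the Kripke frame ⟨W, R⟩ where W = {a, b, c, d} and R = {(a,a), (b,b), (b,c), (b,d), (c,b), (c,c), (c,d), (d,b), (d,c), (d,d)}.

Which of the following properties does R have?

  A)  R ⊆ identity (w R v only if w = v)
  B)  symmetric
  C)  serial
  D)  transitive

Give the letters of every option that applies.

B, C, D

(A) not ⊆ identity: b R c with b ≠ c.
(B) symmetric: every R-edge is matched by its reverse.
(C) serial: every world has an R-successor.
(D) transitive: R is closed under composition.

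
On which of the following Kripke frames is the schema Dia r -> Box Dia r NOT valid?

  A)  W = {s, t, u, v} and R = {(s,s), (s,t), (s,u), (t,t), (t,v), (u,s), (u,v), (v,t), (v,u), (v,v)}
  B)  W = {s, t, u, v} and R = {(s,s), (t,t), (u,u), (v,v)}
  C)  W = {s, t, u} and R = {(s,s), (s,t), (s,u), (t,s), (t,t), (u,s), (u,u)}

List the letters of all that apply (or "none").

The schema Dia r -> Box Dia r is axiom 5; it is valid on a frame iff R is euclidean.
(A) R is not euclidean (s R t and s R s but not t R s), so the schema fails here.
(B) R is euclidean (any two R-successors of the same world are R-related), so the schema is valid here.
(C) R is not euclidean (s R t and s R u but not t R u), so the schema fails here.

A, C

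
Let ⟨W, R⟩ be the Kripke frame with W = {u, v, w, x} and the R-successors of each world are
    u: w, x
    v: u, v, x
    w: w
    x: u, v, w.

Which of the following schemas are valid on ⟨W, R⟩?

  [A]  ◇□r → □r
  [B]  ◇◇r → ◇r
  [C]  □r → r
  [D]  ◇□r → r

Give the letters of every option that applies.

none

R is not reflexive: not u R u.
R is not symmetric: u R w but not w R u.
R is not transitive: u R x and x R u but not u R u.
R is not euclidean: u R w and u R x but not w R x.
(A) ◇□r → □r (the dual of axiom 5) characterises the euclidean frames. R is not euclidean — not valid.
(B) ◇◇r → ◇r (the dual of axiom 4) characterises the transitive frames. R is not transitive — not valid.
(C) □r → r is axiom T, which corresponds to reflexivity. R is not reflexive — not valid.
(D) ◇□r → r is the dual of axiom B; it is valid on a frame exactly when R is symmetric. R is not symmetric, so not valid.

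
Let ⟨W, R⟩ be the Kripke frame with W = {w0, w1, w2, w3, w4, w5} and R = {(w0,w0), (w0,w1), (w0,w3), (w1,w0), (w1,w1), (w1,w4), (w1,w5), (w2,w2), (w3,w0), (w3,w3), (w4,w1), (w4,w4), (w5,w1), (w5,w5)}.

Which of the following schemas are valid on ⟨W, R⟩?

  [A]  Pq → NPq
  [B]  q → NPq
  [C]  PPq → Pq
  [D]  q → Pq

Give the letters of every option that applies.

R is reflexive: each world relates to itself.
R is symmetric: every R-edge is matched by its reverse.
R is not transitive: w0 R w1 and w1 R w4 but not w0 R w4.
R is not euclidean: w0 R w1 and w0 R w3 but not w1 R w3.
(A) Pq → NPq (axiom 5) characterises the euclidean frames. R is not euclidean — not valid.
(B) q → NPq is axiom B; it is valid on a frame exactly when R is symmetric. R is symmetric, so valid.
(C) PPq → Pq (the dual of axiom 4) characterises the transitive frames. R is not transitive — not valid.
(D) q → Pq is the dual of axiom T, which corresponds to reflexivity. R is reflexive — valid.

B, D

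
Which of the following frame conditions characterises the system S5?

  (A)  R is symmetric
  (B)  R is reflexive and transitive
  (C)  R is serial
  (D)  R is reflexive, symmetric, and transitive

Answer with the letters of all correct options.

D

(A) this class determines KB, not S5.
(B) this class determines S4, not S5.
(C) this class determines D, not S5.
(D) S5 is sound and complete for exactly this class.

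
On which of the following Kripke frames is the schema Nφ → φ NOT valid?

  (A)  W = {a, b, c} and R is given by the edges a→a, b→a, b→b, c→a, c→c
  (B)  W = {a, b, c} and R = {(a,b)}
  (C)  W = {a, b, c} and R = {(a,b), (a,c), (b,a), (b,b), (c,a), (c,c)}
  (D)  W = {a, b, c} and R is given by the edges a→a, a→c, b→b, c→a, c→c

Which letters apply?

B, C

The schema Nφ → φ is axiom T; it is valid on a frame iff R is reflexive.
(A) R is reflexive (each world relates to itself), so the schema is valid here.
(B) R is not reflexive (not a R a), so the schema fails here.
(C) R is not reflexive (not a R a), so the schema fails here.
(D) R is reflexive (each world relates to itself), so the schema is valid here.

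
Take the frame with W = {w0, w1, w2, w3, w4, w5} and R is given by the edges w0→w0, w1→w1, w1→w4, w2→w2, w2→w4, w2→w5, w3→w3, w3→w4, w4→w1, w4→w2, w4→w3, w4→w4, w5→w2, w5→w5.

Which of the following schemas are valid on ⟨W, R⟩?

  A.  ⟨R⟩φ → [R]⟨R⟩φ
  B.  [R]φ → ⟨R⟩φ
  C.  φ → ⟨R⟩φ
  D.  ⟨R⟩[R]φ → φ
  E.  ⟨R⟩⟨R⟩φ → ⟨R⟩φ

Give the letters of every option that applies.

B, C, D

R is reflexive: each world relates to itself.
R is symmetric: every R-edge is matched by its reverse.
R is not transitive: w1 R w4 and w4 R w2 but not w1 R w2.
R is not euclidean: w2 R w4 and w2 R w5 but not w4 R w5.
R is serial: every world has an R-successor.
(A) ⟨R⟩φ → [R]⟨R⟩φ is axiom 5, which corresponds to the euclidean property. R is not euclidean — not valid.
(B) [R]φ → ⟨R⟩φ is axiom D, which corresponds to seriality. R is serial — valid.
(C) φ → ⟨R⟩φ is the dual of axiom T, which corresponds to reflexivity. R is reflexive — valid.
(D) ⟨R⟩[R]φ → φ (the dual of axiom B) characterises the symmetric frames. R is symmetric — valid.
(E) ⟨R⟩⟨R⟩φ → ⟨R⟩φ is the dual of axiom 4; it is valid on a frame exactly when R is transitive. R is not transitive, so not valid.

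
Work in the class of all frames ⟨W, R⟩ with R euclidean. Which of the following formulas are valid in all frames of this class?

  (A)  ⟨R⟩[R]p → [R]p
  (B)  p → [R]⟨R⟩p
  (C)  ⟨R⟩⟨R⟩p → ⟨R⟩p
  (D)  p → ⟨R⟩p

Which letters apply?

(A) ⟨R⟩[R]p → [R]p is the dual of axiom 5; it is valid on a frame exactly when R is euclidean. Every such R is euclidean, so valid.
(B) p → [R]⟨R⟩p is axiom B; it is valid on a frame exactly when R is symmetric. Such an R need not be symmetric, so not valid.
(C) the dual of axiom 4: valid iff R is transitive. Such an R need not be transitive — not valid.
(D) p → ⟨R⟩p (the dual of axiom T) characterises the reflexive frames. Such an R need not be reflexive — not valid.

A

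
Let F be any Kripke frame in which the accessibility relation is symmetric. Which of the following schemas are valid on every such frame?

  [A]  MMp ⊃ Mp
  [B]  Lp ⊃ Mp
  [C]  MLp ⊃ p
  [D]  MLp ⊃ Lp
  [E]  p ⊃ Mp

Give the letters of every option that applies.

(A) MMp ⊃ Mp is the dual of axiom 4; it is valid on a frame exactly when R is transitive. Such an R need not be transitive, so not valid.
(B) Lp ⊃ Mp is axiom D; it is valid on a frame exactly when R is serial. Such an R need not be serial, so not valid.
(C) MLp ⊃ p is the dual of axiom B; it is valid on a frame exactly when R is symmetric. Every such R is symmetric, so valid.
(D) MLp ⊃ Lp (the dual of axiom 5) characterises the euclidean frames. Such an R need not be euclidean — not valid.
(E) p ⊃ Mp (the dual of axiom T) characterises the reflexive frames. Such an R need not be reflexive — not valid.

C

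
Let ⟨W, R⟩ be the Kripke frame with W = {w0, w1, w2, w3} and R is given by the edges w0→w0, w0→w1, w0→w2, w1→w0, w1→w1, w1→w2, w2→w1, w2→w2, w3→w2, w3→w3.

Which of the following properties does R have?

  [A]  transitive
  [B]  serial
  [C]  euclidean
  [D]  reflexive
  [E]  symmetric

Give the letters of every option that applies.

(A) not transitive: w2 R w1 and w1 R w0 but not w2 R w0.
(B) serial: every world has an R-successor.
(C) not euclidean: w0 R w2 and w0 R w0 but not w2 R w0.
(D) reflexive: each world relates to itself.
(E) not symmetric: w0 R w2 but not w2 R w0.

B, D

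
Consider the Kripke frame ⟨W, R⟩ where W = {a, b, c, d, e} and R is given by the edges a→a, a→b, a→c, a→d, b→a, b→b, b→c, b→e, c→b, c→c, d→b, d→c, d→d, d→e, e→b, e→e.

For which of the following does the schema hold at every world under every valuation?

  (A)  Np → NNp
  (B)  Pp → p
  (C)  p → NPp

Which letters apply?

none

R is not symmetric: a R c but not c R a.
R is not transitive: a R b and b R e but not a R e.
R is not a subset of the identity: a R b with a ≠ b.
(A) axiom 4: valid iff R is transitive. R is not transitive — not valid.
(B) Pp → p (the converse of T) corresponds to R being a subset of the identity. Here R ⊄ identity, so not valid.
(C) p → NPp is axiom B, which corresponds to symmetry. R is not symmetric — not valid.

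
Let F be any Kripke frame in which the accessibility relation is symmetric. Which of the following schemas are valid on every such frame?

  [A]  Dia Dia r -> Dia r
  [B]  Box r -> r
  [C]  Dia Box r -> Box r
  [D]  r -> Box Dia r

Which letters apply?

(A) the dual of axiom 4: valid iff R is transitive. Such an R need not be transitive — not valid.
(B) axiom T: valid iff R is reflexive. Such an R need not be reflexive — not valid.
(C) Dia Box r -> Box r (the dual of axiom 5) characterises the euclidean frames. Such an R need not be euclidean — not valid.
(D) r -> Box Dia r is axiom B, which corresponds to symmetry. Every such R is symmetric — valid.

D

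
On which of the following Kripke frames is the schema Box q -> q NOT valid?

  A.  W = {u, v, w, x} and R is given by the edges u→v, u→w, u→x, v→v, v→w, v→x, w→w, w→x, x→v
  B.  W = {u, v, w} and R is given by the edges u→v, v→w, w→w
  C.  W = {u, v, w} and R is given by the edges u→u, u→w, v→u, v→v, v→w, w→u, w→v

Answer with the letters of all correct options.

The schema Box q -> q is axiom T; it is valid on a frame iff R is reflexive.
(A) R is not reflexive (not u R u), so the schema fails here.
(B) R is not reflexive (not u R u), so the schema fails here.
(C) R is not reflexive (not w R w), so the schema fails here.

A, B, C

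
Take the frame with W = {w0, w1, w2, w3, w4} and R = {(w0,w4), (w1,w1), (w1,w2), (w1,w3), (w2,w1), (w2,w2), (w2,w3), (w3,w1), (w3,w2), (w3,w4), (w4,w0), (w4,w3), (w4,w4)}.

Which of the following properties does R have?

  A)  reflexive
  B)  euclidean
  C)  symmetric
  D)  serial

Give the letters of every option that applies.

C, D

(A) not reflexive: not w0 R w0.
(B) not euclidean: w3 R w1 and w3 R w4 but not w1 R w4.
(C) symmetric: every R-edge is matched by its reverse.
(D) serial: every world has an R-successor.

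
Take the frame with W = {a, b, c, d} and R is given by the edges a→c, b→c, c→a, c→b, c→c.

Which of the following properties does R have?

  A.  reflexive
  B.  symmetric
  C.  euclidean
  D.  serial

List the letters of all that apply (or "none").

B

(A) not reflexive: not a R a.
(B) symmetric: every R-edge is matched by its reverse.
(C) not euclidean: c R a and c R b but not a R b.
(D) not serial: d has no R-successor.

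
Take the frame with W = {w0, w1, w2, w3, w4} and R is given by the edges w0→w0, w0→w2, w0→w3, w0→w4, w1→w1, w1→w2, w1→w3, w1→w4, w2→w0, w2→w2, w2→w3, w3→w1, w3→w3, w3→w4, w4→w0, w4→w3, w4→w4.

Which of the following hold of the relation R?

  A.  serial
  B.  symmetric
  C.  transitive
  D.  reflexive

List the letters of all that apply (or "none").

A, D

(A) serial: every world has an R-successor.
(B) not symmetric: w0 R w3 but not w3 R w0.
(C) not transitive: w0 R w3 and w3 R w1 but not w0 R w1.
(D) reflexive: each world relates to itself.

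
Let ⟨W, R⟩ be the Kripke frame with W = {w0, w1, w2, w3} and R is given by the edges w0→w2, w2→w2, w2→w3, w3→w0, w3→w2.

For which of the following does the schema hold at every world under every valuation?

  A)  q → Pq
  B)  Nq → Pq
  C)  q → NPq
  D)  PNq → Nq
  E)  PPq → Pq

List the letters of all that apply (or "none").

R is not reflexive: not w0 R w0.
R is not symmetric: w0 R w2 but not w2 R w0.
R is not transitive: w0 R w2 and w2 R w3 but not w0 R w3.
R is not euclidean: w3 R w2 and w3 R w0 but not w2 R w0.
R is not serial: w1 has no R-successor.
(A) q → Pq (the dual of axiom T) characterises the reflexive frames. R is not reflexive — not valid.
(B) Nq → Pq is axiom D, which corresponds to seriality. R is not serial — not valid.
(C) q → NPq is axiom B; it is valid on a frame exactly when R is symmetric. R is not symmetric, so not valid.
(D) PNq → Nq (the dual of axiom 5) characterises the euclidean frames. R is not euclidean — not valid.
(E) PPq → Pq is the dual of axiom 4; it is valid on a frame exactly when R is transitive. R is not transitive, so not valid.

none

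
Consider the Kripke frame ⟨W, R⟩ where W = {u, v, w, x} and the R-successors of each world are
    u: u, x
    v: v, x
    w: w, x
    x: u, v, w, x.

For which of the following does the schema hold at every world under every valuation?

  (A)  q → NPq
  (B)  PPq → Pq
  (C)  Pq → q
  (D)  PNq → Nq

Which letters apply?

R is symmetric: every R-edge is matched by its reverse.
R is not transitive: u R x and x R v but not u R v.
R is not euclidean: x R u and x R v but not u R v.
R is not a subset of the identity: u R x with u ≠ x.
(A) q → NPq is axiom B; it is valid on a frame exactly when R is symmetric. R is symmetric, so valid.
(B) PPq → Pq is the dual of axiom 4; it is valid on a frame exactly when R is transitive. R is not transitive, so not valid.
(C) Pq → q (the converse of T) corresponds to R being a subset of the identity. Here R ⊄ identity, so not valid.
(D) PNq → Nq (the dual of axiom 5) characterises the euclidean frames. R is not euclidean — not valid.

A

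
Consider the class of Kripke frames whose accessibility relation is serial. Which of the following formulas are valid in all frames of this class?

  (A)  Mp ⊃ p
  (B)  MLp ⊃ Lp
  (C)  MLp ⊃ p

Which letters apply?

none

(A) Mp ⊃ p is valid only on frames where every R-edge is a self-loop. Such an R need not be a subset of the identity — not valid.
(B) MLp ⊃ Lp (the dual of axiom 5) characterises the euclidean frames. Such an R need not be euclidean — not valid.
(C) the dual of axiom B: valid iff R is symmetric. Such an R need not be symmetric — not valid.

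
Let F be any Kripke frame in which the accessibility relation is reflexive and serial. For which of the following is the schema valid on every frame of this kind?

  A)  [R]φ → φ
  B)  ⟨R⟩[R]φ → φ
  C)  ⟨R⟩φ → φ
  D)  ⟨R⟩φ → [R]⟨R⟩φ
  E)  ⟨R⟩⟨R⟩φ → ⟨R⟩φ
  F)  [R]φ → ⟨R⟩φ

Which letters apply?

(A) axiom T: valid iff R is reflexive. Every such R is reflexive — valid.
(B) ⟨R⟩[R]φ → φ is the dual of axiom B; it is valid on a frame exactly when R is symmetric. Such an R need not be symmetric, so not valid.
(C) ⟨R⟩φ → φ is valid only on frames where every R-edge is a self-loop. Such an R need not be a subset of the identity — not valid.
(D) axiom 5: valid iff R is euclidean. Such an R need not be euclidean — not valid.
(E) ⟨R⟩⟨R⟩φ → ⟨R⟩φ (the dual of axiom 4) characterises the transitive frames. Such an R need not be transitive — not valid.
(F) axiom D: valid iff R is serial. Every such R is serial — valid.

A, F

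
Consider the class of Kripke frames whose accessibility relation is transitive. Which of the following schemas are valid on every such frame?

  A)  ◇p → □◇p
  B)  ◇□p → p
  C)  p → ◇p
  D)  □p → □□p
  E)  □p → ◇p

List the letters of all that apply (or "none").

(A) ◇p → □◇p is axiom 5; it is valid on a frame exactly when R is euclidean. Such an R need not be euclidean, so not valid.
(B) ◇□p → p is the dual of axiom B; it is valid on a frame exactly when R is symmetric. Such an R need not be symmetric, so not valid.
(C) the dual of axiom T: valid iff R is reflexive. Such an R need not be reflexive — not valid.
(D) □p → □□p is axiom 4, which corresponds to transitivity. Every such R is transitive — valid.
(E) □p → ◇p is axiom D; it is valid on a frame exactly when R is serial. Such an R need not be serial, so not valid.

D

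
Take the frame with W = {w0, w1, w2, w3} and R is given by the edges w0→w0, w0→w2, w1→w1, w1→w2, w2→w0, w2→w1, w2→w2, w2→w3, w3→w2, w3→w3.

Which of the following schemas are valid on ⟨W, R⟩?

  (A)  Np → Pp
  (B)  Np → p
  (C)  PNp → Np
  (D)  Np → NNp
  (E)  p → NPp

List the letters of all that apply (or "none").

R is reflexive: each world relates to itself.
R is symmetric: every R-edge is matched by its reverse.
R is not transitive: w0 R w2 and w2 R w1 but not w0 R w1.
R is not euclidean: w2 R w0 and w2 R w1 but not w0 R w1.
R is serial: every world has an R-successor.
(A) Np → Pp is axiom D, which corresponds to seriality. R is serial — valid.
(B) Np → p is axiom T; it is valid on a frame exactly when R is reflexive. R is reflexive, so valid.
(C) PNp → Np is the dual of axiom 5, which corresponds to the euclidean property. R is not euclidean — not valid.
(D) Np → NNp is axiom 4, which corresponds to transitivity. R is not transitive — not valid.
(E) p → NPp is axiom B, which corresponds to symmetry. R is symmetric — valid.

A, B, E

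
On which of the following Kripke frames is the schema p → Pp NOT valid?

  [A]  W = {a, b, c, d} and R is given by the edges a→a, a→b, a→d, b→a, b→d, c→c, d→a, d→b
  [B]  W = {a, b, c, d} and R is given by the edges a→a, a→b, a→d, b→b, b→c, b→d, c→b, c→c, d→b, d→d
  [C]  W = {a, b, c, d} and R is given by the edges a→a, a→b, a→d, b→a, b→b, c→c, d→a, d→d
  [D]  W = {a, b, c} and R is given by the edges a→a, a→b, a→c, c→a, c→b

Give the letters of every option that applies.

A, D

The schema p → Pp is the dual of axiom T; it is valid on a frame iff R is reflexive.
(A) R is not reflexive (not b R b), so the schema fails here.
(B) R is reflexive (each world relates to itself), so the schema is valid here.
(C) R is reflexive (each world relates to itself), so the schema is valid here.
(D) R is not reflexive (not b R b), so the schema fails here.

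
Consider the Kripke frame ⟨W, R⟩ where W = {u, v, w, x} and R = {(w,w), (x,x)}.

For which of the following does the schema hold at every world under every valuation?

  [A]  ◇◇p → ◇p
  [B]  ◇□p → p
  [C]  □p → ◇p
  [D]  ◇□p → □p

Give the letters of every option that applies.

R is symmetric: every R-edge is matched by its reverse.
R is transitive: R is closed under composition.
R is euclidean: any two R-successors of the same world are R-related.
R is not serial: u has no R-successor.
(A) ◇◇p → ◇p (the dual of axiom 4) characterises the transitive frames. R is transitive — valid.
(B) the dual of axiom B: valid iff R is symmetric. R is symmetric — valid.
(C) □p → ◇p is axiom D, which corresponds to seriality. R is not serial — not valid.
(D) ◇□p → □p is the dual of axiom 5, which corresponds to the euclidean property. R is euclidean — valid.

A, B, D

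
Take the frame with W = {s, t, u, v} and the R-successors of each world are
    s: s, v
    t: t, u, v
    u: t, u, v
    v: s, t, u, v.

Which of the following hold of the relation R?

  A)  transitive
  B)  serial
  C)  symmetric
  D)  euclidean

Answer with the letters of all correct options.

(A) not transitive: s R v and v R t but not s R t.
(B) serial: every world has an R-successor.
(C) symmetric: every R-edge is matched by its reverse.
(D) not euclidean: v R s and v R t but not s R t.

B, C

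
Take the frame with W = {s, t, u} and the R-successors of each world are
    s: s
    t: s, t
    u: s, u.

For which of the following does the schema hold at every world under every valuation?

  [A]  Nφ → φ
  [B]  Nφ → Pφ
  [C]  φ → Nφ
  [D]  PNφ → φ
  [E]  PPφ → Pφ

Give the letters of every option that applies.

A, B, E

R is reflexive: each world relates to itself.
R is not symmetric: t R s but not s R t.
R is transitive: R is closed under composition.
R is serial: every world has an R-successor.
R is not a subset of the identity: t R s with t ≠ s.
(A) Nφ → φ is axiom T; it is valid on a frame exactly when R is reflexive. R is reflexive, so valid.
(B) Nφ → Pφ is axiom D; it is valid on a frame exactly when R is serial. R is serial, so valid.
(C) φ → Nφ (equivalent to ◇p→p) corresponds to R being a subset of the identity. Here R ⊄ identity, so not valid.
(D) PNφ → φ is the dual of axiom B, which corresponds to symmetry. R is not symmetric — not valid.
(E) PPφ → Pφ (the dual of axiom 4) characterises the transitive frames. R is transitive — valid.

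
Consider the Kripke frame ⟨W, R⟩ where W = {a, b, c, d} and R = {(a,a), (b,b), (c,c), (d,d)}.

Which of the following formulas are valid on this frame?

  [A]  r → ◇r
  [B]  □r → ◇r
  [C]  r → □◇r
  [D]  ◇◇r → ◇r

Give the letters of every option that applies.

R is reflexive: each world relates to itself.
R is symmetric: every R-edge is matched by its reverse.
R is transitive: R is closed under composition.
R is serial: every world has an R-successor.
(A) the dual of axiom T: valid iff R is reflexive. R is reflexive — valid.
(B) □r → ◇r (axiom D) characterises the serial frames. R is serial — valid.
(C) r → □◇r is axiom B, which corresponds to symmetry. R is symmetric — valid.
(D) the dual of axiom 4: valid iff R is transitive. R is transitive — valid.

A, B, C, D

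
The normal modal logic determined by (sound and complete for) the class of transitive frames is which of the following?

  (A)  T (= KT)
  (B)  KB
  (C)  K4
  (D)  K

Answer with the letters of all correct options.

C

(A) T (= KT) is determined by the class of reflexive frames.
(B) KB is determined by the class of symmetric frames.
(C) K4 is determined by exactly this class.
(D) K is determined by the class of arbitrary frames.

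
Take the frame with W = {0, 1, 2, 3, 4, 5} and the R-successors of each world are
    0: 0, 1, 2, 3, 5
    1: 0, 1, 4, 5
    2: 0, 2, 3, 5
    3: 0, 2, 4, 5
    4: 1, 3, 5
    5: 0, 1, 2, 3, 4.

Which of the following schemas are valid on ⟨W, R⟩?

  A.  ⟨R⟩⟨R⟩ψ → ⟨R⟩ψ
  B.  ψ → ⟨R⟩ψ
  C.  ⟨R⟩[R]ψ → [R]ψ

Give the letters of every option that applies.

none

R is not reflexive: not 3 R 3.
R is not transitive: 0 R 1 and 1 R 4 but not 0 R 4.
R is not euclidean: 0 R 1 and 0 R 2 but not 1 R 2.
(A) ⟨R⟩⟨R⟩ψ → ⟨R⟩ψ is the dual of axiom 4, which corresponds to transitivity. R is not transitive — not valid.
(B) the dual of axiom T: valid iff R is reflexive. R is not reflexive — not valid.
(C) the dual of axiom 5: valid iff R is euclidean. R is not euclidean — not valid.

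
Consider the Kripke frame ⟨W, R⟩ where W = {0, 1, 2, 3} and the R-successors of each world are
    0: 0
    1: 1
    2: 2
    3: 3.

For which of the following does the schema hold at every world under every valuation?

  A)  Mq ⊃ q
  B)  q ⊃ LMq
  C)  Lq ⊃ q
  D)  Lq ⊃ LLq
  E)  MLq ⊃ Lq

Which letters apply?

A, B, C, D, E

R is reflexive: each world relates to itself.
R is symmetric: every R-edge is matched by its reverse.
R is transitive: R is closed under composition.
R is euclidean: any two R-successors of the same world are R-related.
R is a subset of the identity: every R-edge is a self-loop.
(A) Mq ⊃ q is valid only on frames where every R-edge is a self-loop. Here R ⊆ identity — valid.
(B) q ⊃ LMq (axiom B) characterises the symmetric frames. R is symmetric — valid.
(C) Lq ⊃ q (axiom T) characterises the reflexive frames. R is reflexive — valid.
(D) Lq ⊃ LLq (axiom 4) characterises the transitive frames. R is transitive — valid.
(E) MLq ⊃ Lq is the dual of axiom 5, which corresponds to the euclidean property. R is euclidean — valid.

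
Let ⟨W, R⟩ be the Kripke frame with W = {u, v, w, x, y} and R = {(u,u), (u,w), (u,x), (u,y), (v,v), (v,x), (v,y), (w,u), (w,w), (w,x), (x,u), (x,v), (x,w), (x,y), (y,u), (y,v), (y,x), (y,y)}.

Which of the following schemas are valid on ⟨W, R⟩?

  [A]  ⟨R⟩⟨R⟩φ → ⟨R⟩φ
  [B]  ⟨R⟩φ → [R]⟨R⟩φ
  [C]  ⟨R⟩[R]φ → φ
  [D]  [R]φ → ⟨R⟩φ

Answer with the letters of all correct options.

C, D

R is symmetric: every R-edge is matched by its reverse.
R is not transitive: u R x and x R v but not u R v.
R is not euclidean: u R w and u R y but not w R y.
R is serial: every world has an R-successor.
(A) ⟨R⟩⟨R⟩φ → ⟨R⟩φ is the dual of axiom 4, which corresponds to transitivity. R is not transitive — not valid.
(B) ⟨R⟩φ → [R]⟨R⟩φ (axiom 5) characterises the euclidean frames. R is not euclidean — not valid.
(C) the dual of axiom B: valid iff R is symmetric. R is symmetric — valid.
(D) [R]φ → ⟨R⟩φ is axiom D, which corresponds to seriality. R is serial — valid.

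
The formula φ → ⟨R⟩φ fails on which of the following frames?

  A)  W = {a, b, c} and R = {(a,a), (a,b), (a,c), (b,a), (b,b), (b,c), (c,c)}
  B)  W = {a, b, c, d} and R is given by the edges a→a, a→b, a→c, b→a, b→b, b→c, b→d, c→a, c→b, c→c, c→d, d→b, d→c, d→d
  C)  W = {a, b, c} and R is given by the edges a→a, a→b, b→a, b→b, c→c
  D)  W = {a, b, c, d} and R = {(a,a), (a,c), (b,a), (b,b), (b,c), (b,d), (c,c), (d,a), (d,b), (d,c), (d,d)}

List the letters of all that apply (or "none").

The schema φ → ⟨R⟩φ is the dual of axiom T; it is valid on a frame iff R is reflexive.
(A) R is reflexive (each world relates to itself), so the schema is valid here.
(B) R is reflexive (each world relates to itself), so the schema is valid here.
(C) R is reflexive (each world relates to itself), so the schema is valid here.
(D) R is reflexive (each world relates to itself), so the schema is valid here.

none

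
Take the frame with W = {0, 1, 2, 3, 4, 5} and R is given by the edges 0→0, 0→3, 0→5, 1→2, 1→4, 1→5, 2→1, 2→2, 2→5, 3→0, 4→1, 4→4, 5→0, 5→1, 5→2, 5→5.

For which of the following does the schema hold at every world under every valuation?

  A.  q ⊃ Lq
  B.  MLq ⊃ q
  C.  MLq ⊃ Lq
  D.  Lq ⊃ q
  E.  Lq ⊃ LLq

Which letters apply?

R is not reflexive: not 1 R 1.
R is symmetric: every R-edge is matched by its reverse.
R is not transitive: 0 R 5 and 5 R 1 but not 0 R 1.
R is not euclidean: 0 R 3 and 0 R 5 but not 3 R 5.
R is not a subset of the identity: 0 R 3 with 0 ≠ 3.
(A) q ⊃ Lq is equivalent to ◇p→p; it holds exactly when R ⊆ identity. Here R ⊄ identity — not valid.
(B) the dual of axiom B: valid iff R is symmetric. R is symmetric — valid.
(C) the dual of axiom 5: valid iff R is euclidean. R is not euclidean — not valid.
(D) axiom T: valid iff R is reflexive. R is not reflexive — not valid.
(E) Lq ⊃ LLq is axiom 4; it is valid on a frame exactly when R is transitive. R is not transitive, so not valid.

B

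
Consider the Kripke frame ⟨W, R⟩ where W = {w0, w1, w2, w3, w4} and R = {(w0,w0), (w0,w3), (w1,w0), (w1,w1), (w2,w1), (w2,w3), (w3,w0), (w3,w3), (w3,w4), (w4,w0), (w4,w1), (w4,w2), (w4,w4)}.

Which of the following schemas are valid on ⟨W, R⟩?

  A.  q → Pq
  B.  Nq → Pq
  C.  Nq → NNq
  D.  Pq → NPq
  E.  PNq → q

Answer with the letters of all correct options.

B

R is not reflexive: not w2 R w2.
R is not symmetric: w1 R w0 but not w0 R w1.
R is not transitive: w0 R w3 and w3 R w4 but not w0 R w4.
R is not euclidean: w1 R w0 and w1 R w1 but not w0 R w1.
R is serial: every world has an R-successor.
(A) the dual of axiom T: valid iff R is reflexive. R is not reflexive — not valid.
(B) Nq → Pq is axiom D; it is valid on a frame exactly when R is serial. R is serial, so valid.
(C) Nq → NNq (axiom 4) characterises the transitive frames. R is not transitive — not valid.
(D) axiom 5: valid iff R is euclidean. R is not euclidean — not valid.
(E) PNq → q is the dual of axiom B, which corresponds to symmetry. R is not symmetric — not valid.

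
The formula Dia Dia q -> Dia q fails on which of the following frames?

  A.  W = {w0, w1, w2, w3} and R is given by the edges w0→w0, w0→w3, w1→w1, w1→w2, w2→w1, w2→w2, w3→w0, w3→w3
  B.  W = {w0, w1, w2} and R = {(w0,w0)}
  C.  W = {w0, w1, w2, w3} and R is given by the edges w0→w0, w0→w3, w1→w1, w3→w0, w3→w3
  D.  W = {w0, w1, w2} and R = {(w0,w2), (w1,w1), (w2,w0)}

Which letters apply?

D

The schema Dia Dia q -> Dia q is the dual of axiom 4; it is valid on a frame iff R is transitive.
(A) R is transitive (R is closed under composition), so the schema is valid here.
(B) R is transitive (R is closed under composition), so the schema is valid here.
(C) R is transitive (R is closed under composition), so the schema is valid here.
(D) R is not transitive (w0 R w2 and w2 R w0 but not w0 R w0), so the schema fails here.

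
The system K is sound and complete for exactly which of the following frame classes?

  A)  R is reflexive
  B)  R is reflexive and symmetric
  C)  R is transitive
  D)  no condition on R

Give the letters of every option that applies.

D

(A) this class determines T (= KT), not K.
(B) this class determines B (= KTB), not K.
(C) this class determines K4, not K.
(D) K is sound and complete for exactly this class.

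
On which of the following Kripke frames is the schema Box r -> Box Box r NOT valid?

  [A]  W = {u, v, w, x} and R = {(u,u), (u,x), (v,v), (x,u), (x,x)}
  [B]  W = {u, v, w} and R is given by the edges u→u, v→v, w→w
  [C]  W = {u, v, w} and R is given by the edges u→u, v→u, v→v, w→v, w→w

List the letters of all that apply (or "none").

C

The schema Box r -> Box Box r is axiom 4; it is valid on a frame iff R is transitive.
(A) R is transitive (R is closed under composition), so the schema is valid here.
(B) R is transitive (R is closed under composition), so the schema is valid here.
(C) R is not transitive (w R v and v R u but not w R u), so the schema fails here.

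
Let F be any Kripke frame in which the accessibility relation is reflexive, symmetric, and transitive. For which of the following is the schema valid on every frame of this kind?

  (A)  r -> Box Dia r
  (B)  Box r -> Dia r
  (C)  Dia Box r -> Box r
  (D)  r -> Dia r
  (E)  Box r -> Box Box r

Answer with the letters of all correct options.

A, B, C, D, E

A relation that is reflexive, symmetric, and transitive is also euclidean and serial.
(A) r -> Box Dia r is axiom B; it is valid on a frame exactly when R is symmetric. Every such R is symmetric, so valid.
(B) Box r -> Dia r is axiom D; it is valid on a frame exactly when R is serial. Every such R is serial, so valid.
(C) the dual of axiom 5: valid iff R is euclidean. Every such R is euclidean — valid.
(D) r -> Dia r is the dual of axiom T, which corresponds to reflexivity. Every such R is reflexive — valid.
(E) Box r -> Box Box r is axiom 4, which corresponds to transitivity. Every such R is transitive — valid.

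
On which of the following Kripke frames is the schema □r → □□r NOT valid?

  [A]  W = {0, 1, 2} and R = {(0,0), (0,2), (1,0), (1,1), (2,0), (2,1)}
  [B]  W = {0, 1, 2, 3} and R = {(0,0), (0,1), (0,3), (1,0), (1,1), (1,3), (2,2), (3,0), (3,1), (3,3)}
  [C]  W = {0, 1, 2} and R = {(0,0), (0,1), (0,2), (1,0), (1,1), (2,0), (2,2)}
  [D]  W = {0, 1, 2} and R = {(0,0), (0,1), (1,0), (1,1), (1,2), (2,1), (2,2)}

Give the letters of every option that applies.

A, C, D

The schema □r → □□r is axiom 4; it is valid on a frame iff R is transitive.
(A) R is not transitive (0 R 2 and 2 R 1 but not 0 R 1), so the schema fails here.
(B) R is transitive (R is closed under composition), so the schema is valid here.
(C) R is not transitive (1 R 0 and 0 R 2 but not 1 R 2), so the schema fails here.
(D) R is not transitive (0 R 1 and 1 R 2 but not 0 R 2), so the schema fails here.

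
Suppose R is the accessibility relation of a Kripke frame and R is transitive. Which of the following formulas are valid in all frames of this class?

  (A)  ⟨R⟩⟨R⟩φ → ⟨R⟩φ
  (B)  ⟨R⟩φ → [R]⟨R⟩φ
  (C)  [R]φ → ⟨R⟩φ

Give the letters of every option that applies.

A

(A) ⟨R⟩⟨R⟩φ → ⟨R⟩φ is the dual of axiom 4; it is valid on a frame exactly when R is transitive. Every such R is transitive, so valid.
(B) ⟨R⟩φ → [R]⟨R⟩φ (axiom 5) characterises the euclidean frames. Such an R need not be euclidean — not valid.
(C) [R]φ → ⟨R⟩φ is axiom D, which corresponds to seriality. Such an R need not be serial — not valid.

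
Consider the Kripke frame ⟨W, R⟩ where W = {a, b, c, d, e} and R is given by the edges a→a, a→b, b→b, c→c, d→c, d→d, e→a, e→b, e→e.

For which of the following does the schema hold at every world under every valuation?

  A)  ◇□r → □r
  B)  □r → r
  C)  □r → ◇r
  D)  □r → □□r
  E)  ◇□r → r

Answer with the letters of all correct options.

R is reflexive: each world relates to itself.
R is not symmetric: a R b but not b R a.
R is transitive: R is closed under composition.
R is not euclidean: a R b and a R a but not b R a.
R is serial: every world has an R-successor.
(A) ◇□r → □r is the dual of axiom 5; it is valid on a frame exactly when R is euclidean. R is not euclidean, so not valid.
(B) axiom T: valid iff R is reflexive. R is reflexive — valid.
(C) □r → ◇r is axiom D, which corresponds to seriality. R is serial — valid.
(D) □r → □□r is axiom 4; it is valid on a frame exactly when R is transitive. R is transitive, so valid.
(E) the dual of axiom B: valid iff R is symmetric. R is not symmetric — not valid.

B, C, D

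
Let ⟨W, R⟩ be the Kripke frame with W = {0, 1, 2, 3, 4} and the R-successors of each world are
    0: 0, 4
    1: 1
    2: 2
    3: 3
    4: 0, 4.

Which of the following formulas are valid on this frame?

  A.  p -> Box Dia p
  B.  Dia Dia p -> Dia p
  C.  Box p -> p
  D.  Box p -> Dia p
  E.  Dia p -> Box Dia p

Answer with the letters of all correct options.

R is reflexive: each world relates to itself.
R is symmetric: every R-edge is matched by its reverse.
R is transitive: R is closed under composition.
R is euclidean: any two R-successors of the same world are R-related.
R is serial: every world has an R-successor.
(A) p -> Box Dia p (axiom B) characterises the symmetric frames. R is symmetric — valid.
(B) Dia Dia p -> Dia p (the dual of axiom 4) characterises the transitive frames. R is transitive — valid.
(C) Box p -> p is axiom T; it is valid on a frame exactly when R is reflexive. R is reflexive, so valid.
(D) Box p -> Dia p is axiom D, which corresponds to seriality. R is serial — valid.
(E) Dia p -> Box Dia p is axiom 5; it is valid on a frame exactly when R is euclidean. R is euclidean, so valid.

A, B, C, D, E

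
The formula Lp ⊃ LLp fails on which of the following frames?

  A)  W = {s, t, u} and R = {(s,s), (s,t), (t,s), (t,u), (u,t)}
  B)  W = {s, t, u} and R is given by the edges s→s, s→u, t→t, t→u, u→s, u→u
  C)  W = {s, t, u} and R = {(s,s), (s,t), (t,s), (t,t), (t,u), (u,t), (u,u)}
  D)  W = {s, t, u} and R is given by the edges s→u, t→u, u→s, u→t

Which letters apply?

The schema Lp ⊃ LLp is axiom 4; it is valid on a frame iff R is transitive.
(A) R is not transitive (s R t and t R u but not s R u), so the schema fails here.
(B) R is not transitive (t R u and u R s but not t R s), so the schema fails here.
(C) R is not transitive (s R t and t R u but not s R u), so the schema fails here.
(D) R is not transitive (s R u and u R s but not s R s), so the schema fails here.

A, B, C, D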